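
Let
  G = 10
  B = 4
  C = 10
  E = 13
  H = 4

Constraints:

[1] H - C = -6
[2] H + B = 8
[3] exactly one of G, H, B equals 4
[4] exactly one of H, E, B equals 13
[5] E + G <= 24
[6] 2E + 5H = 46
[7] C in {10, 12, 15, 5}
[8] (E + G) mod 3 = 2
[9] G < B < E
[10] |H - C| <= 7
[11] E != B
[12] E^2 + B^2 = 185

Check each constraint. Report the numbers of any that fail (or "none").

[1] H - C = 4 - 10 = -6  holds
[2] H + B = 4 + 4 = 8  holds
[3] G=10, H=4, B=4; 2 of them equal 4, not exactly one  fails
[4] H=4, E=13, B=4; 1 of them equals 13  holds
[5] E + G = 13 + 10 = 23; 23 ≤ 24  holds
[6] 2E + 5H = 2(13) + 5(4) = 46  holds
[7] C = 10 is in {10, 12, 15, 5}  holds
[8] E + G = 23; 23 mod 3 = 2  holds
[9] values 10, 4, 13; G = 10 is not < B = 4  fails
[10] |4 - 10| = 6; 6 ≤ 7  holds
[11] E = 13, B = 4; distinct  holds
[12] E^2 + B^2 = 13^2 + 4^2 = 169 + 16 = 185  holds

Constraints 3, 9 do not hold.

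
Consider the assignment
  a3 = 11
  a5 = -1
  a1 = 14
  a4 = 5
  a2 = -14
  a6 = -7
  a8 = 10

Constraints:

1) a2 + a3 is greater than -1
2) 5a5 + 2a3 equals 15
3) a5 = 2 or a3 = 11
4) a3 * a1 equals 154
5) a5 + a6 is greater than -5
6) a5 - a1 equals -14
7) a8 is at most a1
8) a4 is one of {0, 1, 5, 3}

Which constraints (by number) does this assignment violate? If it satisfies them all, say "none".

No — constraints 1, 2, 5, and 6 are not satisfied.

1) a2 + a3 = -14 + 11 = -3; -3 ≤ -1, bound -1 not met  fails
2) 5a5 + 2a3 = 5(-1) + 2(11) = 17, not 15  fails
3) a5 = -1 ≠ 2, but a3 = 11 = 11 (second disjunct)  holds
4) a3 * a1 = 11 * 14 = 154  holds
5) a5 + a6 = -1 + (-7) = -8; -8 ≤ -5, bound -5 not met  fails
6) a5 - a1 = -1 - 14 = -15, not -14  fails
7) a8 = 10, a1 = 14; 10 ≤ 14  holds
8) a4 = 5 is in {0, 1, 5, 3}  holds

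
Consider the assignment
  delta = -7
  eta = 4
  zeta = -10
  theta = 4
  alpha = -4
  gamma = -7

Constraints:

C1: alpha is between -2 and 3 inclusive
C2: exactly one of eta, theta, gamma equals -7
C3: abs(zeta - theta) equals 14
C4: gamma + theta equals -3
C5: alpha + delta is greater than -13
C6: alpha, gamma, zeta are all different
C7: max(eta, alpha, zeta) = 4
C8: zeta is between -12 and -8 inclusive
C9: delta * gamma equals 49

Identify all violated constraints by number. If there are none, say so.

C1: alpha = -4 is outside [-2, 3]  ✗
C2: eta=4, theta=4, gamma=-7; 1 of them equals -7  ✓
C3: abs(-10 - 4) = 14  ✓
C4: gamma + theta = -7 + 4 = -3  ✓
C5: alpha + delta = -4 + (-7) = -11; -11 > -13  ✓
C6: values -4, -7, -10 are pairwise distinct  ✓
C7: max(4, -4, -10) = 4  ✓
C8: zeta = -10 lies in [-12, -8]  ✓
C9: delta * gamma = -7 * (-7) = 49  ✓

No — constraint 1 is not satisfied.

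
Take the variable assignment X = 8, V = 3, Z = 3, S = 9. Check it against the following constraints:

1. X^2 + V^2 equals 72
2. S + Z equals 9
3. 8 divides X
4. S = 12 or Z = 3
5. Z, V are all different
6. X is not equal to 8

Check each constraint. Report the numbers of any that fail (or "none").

1. X^2 + V^2 = 8^2 + 3^2 = 64 + 9 = 73, not 72 — fails.
2. S + Z = 9 + 3 = 12, not 9 — fails.
3. 8 / 8 = 1, so 8 divides 8 — holds.
4. S = 9 ≠ 12, but Z = 3 = 3 (second disjunct) — holds.
5. Z = V = 3, not all different — fails.
6. X = 8, but 8 is required to differ — fails.

Constraints 1, 2, 5, and 6 are violated.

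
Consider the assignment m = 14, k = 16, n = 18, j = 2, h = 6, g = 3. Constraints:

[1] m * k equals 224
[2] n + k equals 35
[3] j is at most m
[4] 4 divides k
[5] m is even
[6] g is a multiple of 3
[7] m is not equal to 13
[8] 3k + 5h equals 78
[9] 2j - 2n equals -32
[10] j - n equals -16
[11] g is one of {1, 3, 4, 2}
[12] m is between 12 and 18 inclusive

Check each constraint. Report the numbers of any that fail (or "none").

Constraint 2 is violated.

[1] m * k = 14 * 16 = 224  true
[2] n + k = 18 + 16 = 34, not 35  false
[3] j = 2, m = 14; 2 ≤ 14  true
[4] 16 / 4 = 4, so 4 divides 16  true
[5] m = 14 is even  true
[6] 3 / 3 = 1, so 3 divides 3  true
[7] m = 14, and 14 ≠ 13  true
[8] 3k + 5h = 3(16) + 5(6) = 78  true
[9] 2j - 2n = 2(2) - 2(18) = -32  true
[10] j - n = 2 - 18 = -16  true
[11] g = 3 is in {1, 3, 4, 2}  true
[12] m = 14 lies in [12, 18]  true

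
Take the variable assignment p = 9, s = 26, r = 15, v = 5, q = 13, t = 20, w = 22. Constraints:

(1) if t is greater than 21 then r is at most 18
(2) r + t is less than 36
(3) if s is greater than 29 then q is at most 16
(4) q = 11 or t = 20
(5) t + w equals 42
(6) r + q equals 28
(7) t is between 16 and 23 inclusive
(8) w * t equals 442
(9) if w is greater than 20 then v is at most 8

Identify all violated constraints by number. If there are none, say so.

No — constraint 8 is not satisfied.

(1) t = 20, not > 21; antecedent false, conditional vacuously true — holds.
(2) r + t = 15 + 20 = 35; 35 < 36 — holds.
(3) s = 26, not > 29; antecedent false, conditional vacuously true — holds.
(4) q = 13 ≠ 11, but t = 20 = 20 (second disjunct) — holds.
(5) t + w = 20 + 22 = 42 — holds.
(6) r + q = 15 + 13 = 28 — holds.
(7) t = 20 lies in [16, 23] — holds.
(8) w * t = 22 * 20 = 440, not 442 — fails.
(9) w = 22 > 20, so we need v ≤ 8; v = 5 ≤ 8 — holds.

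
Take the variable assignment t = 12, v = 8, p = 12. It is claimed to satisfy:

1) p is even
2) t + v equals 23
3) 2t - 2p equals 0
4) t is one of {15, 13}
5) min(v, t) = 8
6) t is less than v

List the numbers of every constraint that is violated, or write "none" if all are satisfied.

No — constraints 2, 4, 6 are not satisfied.

1) p = 12 is even  ✓
2) t + v = 12 + 8 = 20, not 23  ✗
3) 2t - 2p = 2(12) - 2(12) = 0  ✓
4) t = 12 is not in {15, 13}  ✗
5) min(8, 12) = 8  ✓
6) t = 12, v = 8; 12 ≥ 8 (want <)  ✗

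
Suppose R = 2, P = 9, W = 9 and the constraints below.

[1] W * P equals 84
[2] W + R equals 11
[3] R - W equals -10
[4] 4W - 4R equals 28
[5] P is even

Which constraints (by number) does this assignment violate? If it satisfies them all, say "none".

[1] W * P = 9 * 9 = 81, not 84  fails
[2] W + R = 9 + 2 = 11  holds
[3] R - W = 2 - 9 = -7, not -10  fails
[4] 4W - 4R = 4(9) - 4(2) = 28  holds
[5] P = 9 is odd  fails

Violated: 1, 3, and 5.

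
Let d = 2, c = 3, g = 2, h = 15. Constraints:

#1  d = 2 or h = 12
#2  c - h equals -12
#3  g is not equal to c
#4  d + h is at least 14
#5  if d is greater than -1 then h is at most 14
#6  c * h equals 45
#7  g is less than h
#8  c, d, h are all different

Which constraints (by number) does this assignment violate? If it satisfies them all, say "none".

#1 d = 2 = 2 (first disjunct)  holds
#2 c - h = 3 - 15 = -12  holds
#3 g = 2, c = 3; distinct  holds
#4 d + h = 2 + 15 = 17; 17 ≥ 14  holds
#5 d = 2 > -1, so we need h ≤ 14; but h = 15 > 14  fails
#6 c * h = 3 * 15 = 45  holds
#7 g = 2, h = 15; 2 < 15  holds
#8 values 3, 2, 15 are pairwise distinct  holds

No — constraint 5 is not satisfied.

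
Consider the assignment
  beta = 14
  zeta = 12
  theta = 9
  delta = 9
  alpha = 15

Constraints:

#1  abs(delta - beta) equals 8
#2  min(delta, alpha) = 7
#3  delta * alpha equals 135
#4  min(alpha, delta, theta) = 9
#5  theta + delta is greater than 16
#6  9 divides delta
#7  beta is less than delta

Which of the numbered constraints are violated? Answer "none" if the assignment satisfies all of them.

#1 abs(9 - 14) = 5, not 8 — violated.
#2 min(9, 15) = 9, not 7 — violated.
#3 delta * alpha = 9 * 15 = 135 — satisfied.
#4 min(15, 9, 9) = 9 — satisfied.
#5 theta + delta = 9 + 9 = 18; 18 > 16 — satisfied.
#6 9 / 9 = 1, so 9 divides 9 — satisfied.
#7 beta = 14, delta = 9; 14 ≥ 9 (want <) — violated.

Violated: 1, 2, 7.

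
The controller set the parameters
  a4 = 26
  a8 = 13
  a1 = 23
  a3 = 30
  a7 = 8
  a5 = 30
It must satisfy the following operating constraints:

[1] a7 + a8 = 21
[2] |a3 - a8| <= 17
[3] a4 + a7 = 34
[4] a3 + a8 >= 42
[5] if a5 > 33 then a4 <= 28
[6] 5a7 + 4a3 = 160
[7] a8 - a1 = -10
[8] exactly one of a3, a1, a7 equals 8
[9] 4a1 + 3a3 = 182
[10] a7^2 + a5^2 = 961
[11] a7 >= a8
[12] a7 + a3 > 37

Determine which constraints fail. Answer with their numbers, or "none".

[1] a7 + a8 = 8 + 13 = 21  ✔
[2] |30 - 13| = 17; 17 ≤ 17  ✔
[3] a4 + a7 = 26 + 8 = 34  ✔
[4] a3 + a8 = 30 + 13 = 43; 43 ≥ 42  ✔
[5] a5 = 30, not > 33; antecedent false, conditional vacuously true  ✔
[6] 5a7 + 4a3 = 5(8) + 4(30) = 160  ✔
[7] a8 - a1 = 13 - 23 = -10  ✔
[8] a3=30, a1=23, a7=8; 1 of them equals 8  ✔
[9] 4a1 + 3a3 = 4(23) + 3(30) = 182  ✔
[10] a7^2 + a5^2 = 8^2 + 30^2 = 64 + 900 = 964, not 961  ✘
[11] a7 = 8, a8 = 13; 8 < 13 (want ≥)  ✘
[12] a7 + a3 = 8 + 30 = 38; 38 > 37  ✔

Constraints 10, 11 do not hold.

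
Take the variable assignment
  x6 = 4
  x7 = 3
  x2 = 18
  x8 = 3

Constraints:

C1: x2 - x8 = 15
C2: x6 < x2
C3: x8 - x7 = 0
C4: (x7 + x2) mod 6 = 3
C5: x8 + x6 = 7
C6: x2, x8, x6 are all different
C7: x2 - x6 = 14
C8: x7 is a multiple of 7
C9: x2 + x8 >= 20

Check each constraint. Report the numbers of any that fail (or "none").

The assignment fails constraint 8.

C1: x2 - x8 = 18 - 3 = 15 — satisfied.
C2: x6 = 4, x2 = 18; 4 < 18 — satisfied.
C3: x8 - x7 = 3 - 3 = 0 — satisfied.
C4: x7 + x2 = 21; 21 mod 6 = 3 — satisfied.
C5: x8 + x6 = 3 + 4 = 7 — satisfied.
C6: values 18, 3, 4 are pairwise distinct — satisfied.
C7: x2 - x6 = 18 - 4 = 14 — satisfied.
C8: 3 = 7*0 + 3, so 7 does not divide 3 — violated.
C9: x2 + x8 = 18 + 3 = 21; 21 ≥ 20 — satisfied.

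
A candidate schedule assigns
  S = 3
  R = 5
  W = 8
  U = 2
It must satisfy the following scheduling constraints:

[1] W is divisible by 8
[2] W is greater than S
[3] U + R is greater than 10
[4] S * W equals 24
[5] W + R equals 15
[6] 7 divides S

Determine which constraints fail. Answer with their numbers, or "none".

No — constraints 3, 5, 6 are not satisfied.

[1] 8 / 8 = 1, so 8 divides 8  OK
[2] W = 8, S = 3; 8 > 3  OK
[3] U + R = 2 + 5 = 7; 7 ≤ 10, bound 10 not met  FAIL
[4] S * W = 3 * 8 = 24  OK
[5] W + R = 8 + 5 = 13, not 15  FAIL
[6] 3 = 7*0 + 3, so 7 does not divide 3  FAIL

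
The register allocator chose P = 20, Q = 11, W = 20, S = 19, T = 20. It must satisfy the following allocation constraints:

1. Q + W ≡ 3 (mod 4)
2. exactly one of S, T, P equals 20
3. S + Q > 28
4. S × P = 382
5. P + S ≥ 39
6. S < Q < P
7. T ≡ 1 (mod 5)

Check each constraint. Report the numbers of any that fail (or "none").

The assignment fails constraints 2, 4, 6, 7.

1. Q + W = 31; 31 mod 4 = 3 — satisfied.
2. S=19, T=20, P=20; 2 of them equal 20, not exactly one — violated.
3. S + Q = 19 + 11 = 30; 30 > 28 — satisfied.
4. S × P = 19 × 20 = 380, not 382 — violated.
5. P + S = 20 + 19 = 39; 39 ≥ 39 — satisfied.
6. values 19, 11, 20; S = 19 is not < Q = 11 — violated.
7. 20 mod 5 = 0, not 1 — violated.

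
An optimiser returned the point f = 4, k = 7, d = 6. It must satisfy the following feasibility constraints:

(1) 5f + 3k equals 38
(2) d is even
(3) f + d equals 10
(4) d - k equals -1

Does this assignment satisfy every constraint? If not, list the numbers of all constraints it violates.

The assignment fails constraint 1.

(1) 5f + 3k = 5(4) + 3(7) = 41, not 38 — does not hold.
(2) d = 6 is even — holds.
(3) f + d = 4 + 6 = 10 — holds.
(4) d - k = 6 - 7 = -1 — holds.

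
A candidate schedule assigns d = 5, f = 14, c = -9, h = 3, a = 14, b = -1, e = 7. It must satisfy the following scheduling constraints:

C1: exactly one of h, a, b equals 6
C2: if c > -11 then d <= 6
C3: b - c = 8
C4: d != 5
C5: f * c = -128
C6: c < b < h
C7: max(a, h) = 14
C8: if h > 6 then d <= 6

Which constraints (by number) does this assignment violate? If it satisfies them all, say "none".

C1: h=3, a=14, b=-1; 0 of them equal 6, not exactly one  fails
C2: c = -9 > -11, so we need d ≤ 6; d = 5 ≤ 6  holds
C3: b - c = -1 - (-9) = 8  holds
C4: d = 5, but 5 is required to differ  fails
C5: f * c = 14 * (-9) = -126, not -128  fails
C6: values -9 < -1 < 3  holds
C7: max(14, 3) = 14  holds
C8: h = 3, not > 6; antecedent false, conditional vacuously true  holds

The assignment fails constraints 1, 4, 5.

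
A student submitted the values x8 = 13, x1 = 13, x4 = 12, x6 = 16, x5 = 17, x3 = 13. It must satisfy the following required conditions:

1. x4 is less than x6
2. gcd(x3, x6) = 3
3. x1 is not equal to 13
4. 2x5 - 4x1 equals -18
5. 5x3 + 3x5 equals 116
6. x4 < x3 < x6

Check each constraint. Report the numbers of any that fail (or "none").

No — constraints 2 and 3 are not satisfied.

1. x4 = 12, x6 = 16; 12 < 16  true
2. gcd(13, 16) = 1, not 3  false
3. x1 = 13, but 13 is required to differ  false
4. 2x5 - 4x1 = 2(17) - 4(13) = -18  true
5. 5x3 + 3x5 = 5(13) + 3(17) = 116  true
6. values 12 < 13 < 16  true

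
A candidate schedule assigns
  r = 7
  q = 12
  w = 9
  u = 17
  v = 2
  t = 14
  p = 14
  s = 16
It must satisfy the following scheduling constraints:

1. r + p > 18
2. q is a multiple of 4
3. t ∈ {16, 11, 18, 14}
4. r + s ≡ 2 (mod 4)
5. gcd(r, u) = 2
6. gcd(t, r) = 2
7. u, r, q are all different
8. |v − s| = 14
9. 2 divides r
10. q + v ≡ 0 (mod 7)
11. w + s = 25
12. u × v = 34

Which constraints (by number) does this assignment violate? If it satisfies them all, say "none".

The assignment fails constraints 4, 5, 6, 9.

1. r + p = 7 + 14 = 21; 21 > 18  yes
2. 12 / 4 = 3, so 4 divides 12  yes
3. t = 14 is in {16, 11, 18, 14}  yes
4. r + s = 23; 23 mod 4 = 3, not 2  no
5. gcd(7, 17) = 1, not 2  no
6. gcd(14, 7) = 7, not 2  no
7. values 17, 7, 12 are pairwise distinct  yes
8. |2 − 16| = 14  yes
9. 7 = 2×3 + 1, so 2 does not divide 7  no
10. q + v = 14; 14 mod 7 = 0  yes
11. w + s = 9 + 16 = 25  yes
12. u × v = 17 × 2 = 34  yes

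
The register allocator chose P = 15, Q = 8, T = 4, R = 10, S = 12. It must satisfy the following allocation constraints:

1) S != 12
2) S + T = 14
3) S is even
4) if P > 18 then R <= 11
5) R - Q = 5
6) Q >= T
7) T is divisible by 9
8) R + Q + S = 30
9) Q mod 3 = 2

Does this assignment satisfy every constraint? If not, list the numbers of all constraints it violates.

1) S = 12, but 12 is required to differ  FAIL
2) S + T = 12 + 4 = 16, not 14  FAIL
3) S = 12 is even  OK
4) P = 15, not > 18; antecedent false, conditional vacuously true  OK
5) R - Q = 10 - 8 = 2, not 5  FAIL
6) Q = 8, T = 4; 8 ≥ 4  OK
7) 4 = 9*0 + 4, so 9 does not divide 4  FAIL
8) R + Q + S = 10 + 8 + 12 = 30  OK
9) 8 mod 3 = 2  OK

Constraints 1, 2, 5, 7 do not hold.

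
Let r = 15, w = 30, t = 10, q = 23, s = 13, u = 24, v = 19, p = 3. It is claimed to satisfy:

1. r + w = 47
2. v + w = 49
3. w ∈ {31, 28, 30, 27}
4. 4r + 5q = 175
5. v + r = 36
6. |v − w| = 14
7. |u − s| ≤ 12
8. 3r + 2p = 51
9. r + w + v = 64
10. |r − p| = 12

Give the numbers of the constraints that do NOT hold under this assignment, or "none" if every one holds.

The assignment fails constraints 1, 5, and 6.

1. r + w = 15 + 30 = 45, not 47 — violated.
2. v + w = 19 + 30 = 49 — satisfied.
3. w = 30 is in {31, 28, 30, 27} — satisfied.
4. 4r + 5q = 4(15) + 5(23) = 175 — satisfied.
5. v + r = 19 + 15 = 34, not 36 — violated.
6. |19 − 30| = 11, not 14 — violated.
7. |24 − 13| = 11; 11 ≤ 12 — satisfied.
8. 3r + 2p = 3(15) + 2(3) = 51 — satisfied.
9. r + w + v = 15 + 30 + 19 = 64 — satisfied.
10. |15 − 3| = 12 — satisfied.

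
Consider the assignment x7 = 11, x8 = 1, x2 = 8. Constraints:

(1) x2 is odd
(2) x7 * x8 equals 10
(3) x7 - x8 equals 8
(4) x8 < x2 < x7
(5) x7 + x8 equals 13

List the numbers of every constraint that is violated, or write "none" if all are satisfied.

Constraints 1, 2, 3, 5 are violated.

(1) x2 = 8 is even  false
(2) x7 * x8 = 11 * 1 = 11, not 10  false
(3) x7 - x8 = 11 - 1 = 10, not 8  false
(4) values 1 < 8 < 11  true
(5) x7 + x8 = 11 + 1 = 12, not 13  false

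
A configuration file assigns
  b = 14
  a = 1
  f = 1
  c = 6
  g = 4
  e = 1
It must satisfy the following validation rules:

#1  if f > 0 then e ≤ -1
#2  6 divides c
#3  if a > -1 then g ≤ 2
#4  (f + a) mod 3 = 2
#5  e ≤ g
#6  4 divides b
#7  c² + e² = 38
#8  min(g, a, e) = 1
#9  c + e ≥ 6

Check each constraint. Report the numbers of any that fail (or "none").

Constraints 1, 3, 6, and 7 do not hold.

#1 f = 1 > 0, so we need e ≤ -1; but e = 1 > -1  ✗
#2 6 / 6 = 1, so 6 divides 6  ✓
#3 a = 1 > -1, so we need g ≤ 2; but g = 4 > 2  ✗
#4 f + a = 2; 2 mod 3 = 2  ✓
#5 e = 1, g = 4; 1 ≤ 4  ✓
#6 14 = 4×3 + 2, so 4 does not divide 14  ✗
#7 c² + e² = 6² + 1² = 36 + 1 = 37, not 38  ✗
#8 min(4, 1, 1) = 1  ✓
#9 c + e = 6 + 1 = 7; 7 ≥ 6  ✓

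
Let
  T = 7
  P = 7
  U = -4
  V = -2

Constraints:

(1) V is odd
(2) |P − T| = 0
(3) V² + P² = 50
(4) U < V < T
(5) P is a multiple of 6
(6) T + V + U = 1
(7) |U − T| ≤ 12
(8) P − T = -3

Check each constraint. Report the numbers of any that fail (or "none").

(1) V = -2 is even — violated.
(2) |7 − 7| = 0 — satisfied.
(3) V² + P² = (-2)² + 7² = 4 + 49 = 53, not 50 — violated.
(4) values -4 < -2 < 7 — satisfied.
(5) 7 = 6×1 + 1, so 6 does not divide 7 — violated.
(6) T + V + U = 7 + (-2) + (-4) = 1 — satisfied.
(7) |-4 − 7| = 11; 11 ≤ 12 — satisfied.
(8) P − T = 7 − 7 = 0, not -3 — violated.

Violated: 1, 3, 5, 8.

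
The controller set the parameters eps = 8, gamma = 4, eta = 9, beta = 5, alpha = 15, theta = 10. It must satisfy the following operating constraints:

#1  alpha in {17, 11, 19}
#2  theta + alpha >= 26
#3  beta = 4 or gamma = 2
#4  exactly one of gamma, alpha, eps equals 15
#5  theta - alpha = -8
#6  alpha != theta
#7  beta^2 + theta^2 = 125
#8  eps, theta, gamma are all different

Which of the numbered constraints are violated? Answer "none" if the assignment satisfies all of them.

#1 alpha = 15 is not in {17, 11, 19}  no
#2 theta + alpha = 10 + 15 = 25; 25 < 26, bound 26 not met  no
#3 beta = 5 ≠ 4 and gamma = 4 ≠ 2; both disjuncts false  no
#4 gamma=4, alpha=15, eps=8; 1 of them equals 15  yes
#5 theta - alpha = 10 - 15 = -5, not -8  no
#6 alpha = 15, theta = 10; distinct  yes
#7 beta^2 + theta^2 = 5^2 + 10^2 = 25 + 100 = 125  yes
#8 values 8, 10, 4 are pairwise distinct  yes

The assignment fails constraints 1, 2, 3, and 5.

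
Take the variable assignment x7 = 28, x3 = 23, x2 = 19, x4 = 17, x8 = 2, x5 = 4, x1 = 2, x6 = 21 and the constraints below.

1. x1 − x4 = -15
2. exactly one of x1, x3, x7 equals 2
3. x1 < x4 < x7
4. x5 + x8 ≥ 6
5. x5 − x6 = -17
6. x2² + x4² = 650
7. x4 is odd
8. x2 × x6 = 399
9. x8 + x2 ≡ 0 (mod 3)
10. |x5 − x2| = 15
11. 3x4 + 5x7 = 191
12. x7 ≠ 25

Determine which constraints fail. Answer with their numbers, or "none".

1. x1 − x4 = 2 − 17 = -15  holds
2. x1=2, x3=23, x7=28; 1 of them equals 2  holds
3. values 2 < 17 < 28  holds
4. x5 + x8 = 4 + 2 = 6; 6 ≥ 6  holds
5. x5 − x6 = 4 − 21 = -17  holds
6. x2² + x4² = 19² + 17² = 361 + 289 = 650  holds
7. x4 = 17 is odd  holds
8. x2 × x6 = 19 × 21 = 399  holds
9. x8 + x2 = 21; 21 mod 3 = 0  holds
10. |4 − 19| = 15  holds
11. 3x4 + 5x7 = 3(17) + 5(28) = 191  holds
12. x7 = 28, and 28 ≠ 25  holds

None — every constraint holds.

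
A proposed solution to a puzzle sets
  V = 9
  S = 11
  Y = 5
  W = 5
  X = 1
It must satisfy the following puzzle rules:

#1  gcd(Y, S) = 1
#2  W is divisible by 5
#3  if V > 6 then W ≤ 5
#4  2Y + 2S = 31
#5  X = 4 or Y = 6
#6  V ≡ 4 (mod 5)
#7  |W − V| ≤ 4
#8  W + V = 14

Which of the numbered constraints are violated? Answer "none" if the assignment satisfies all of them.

Violated: 4 and 5.

#1 gcd(5, 11) = 1  holds
#2 5 / 5 = 1, so 5 divides 5  holds
#3 V = 9 > 6, so we need W ≤ 5; W = 5 ≤ 5  holds
#4 2Y + 2S = 2(5) + 2(11) = 32, not 31  fails
#5 X = 1 ≠ 4 and Y = 5 ≠ 6; both disjuncts false  fails
#6 9 mod 5 = 4  holds
#7 |5 − 9| = 4; 4 ≤ 4  holds
#8 W + V = 5 + 9 = 14  holds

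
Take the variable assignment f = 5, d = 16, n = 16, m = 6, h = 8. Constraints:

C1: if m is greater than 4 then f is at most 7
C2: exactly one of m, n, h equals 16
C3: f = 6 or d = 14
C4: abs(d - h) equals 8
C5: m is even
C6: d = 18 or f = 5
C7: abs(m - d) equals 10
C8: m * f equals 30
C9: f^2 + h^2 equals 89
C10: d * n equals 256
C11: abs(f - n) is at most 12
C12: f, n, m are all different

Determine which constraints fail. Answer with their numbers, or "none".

Constraint 3 does not hold.

C1: m = 6 > 4, so we need f ≤ 7; f = 5 ≤ 7 — holds.
C2: m=6, n=16, h=8; 1 of them equals 16 — holds.
C3: f = 5 ≠ 6 and d = 16 ≠ 14; both disjuncts false — fails.
C4: abs(16 - 8) = 8 — holds.
C5: m = 6 is even — holds.
C6: d = 16 ≠ 18, but f = 5 = 5 (second disjunct) — holds.
C7: abs(6 - 16) = 10 — holds.
C8: m * f = 6 * 5 = 30 — holds.
C9: f^2 + h^2 = 5^2 + 8^2 = 25 + 64 = 89 — holds.
C10: d * n = 16 * 16 = 256 — holds.
C11: abs(5 - 16) = 11; 11 ≤ 12 — holds.
C12: values 5, 16, 6 are pairwise distinct — holds.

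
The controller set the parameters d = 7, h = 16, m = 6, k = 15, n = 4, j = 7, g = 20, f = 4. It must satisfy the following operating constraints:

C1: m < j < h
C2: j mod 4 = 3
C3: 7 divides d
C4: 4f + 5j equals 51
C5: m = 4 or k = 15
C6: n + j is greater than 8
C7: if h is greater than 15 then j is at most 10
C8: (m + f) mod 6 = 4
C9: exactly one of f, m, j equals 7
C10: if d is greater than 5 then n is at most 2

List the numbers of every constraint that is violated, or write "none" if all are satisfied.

C1: values 6 < 7 < 16 — holds.
C2: 7 mod 4 = 3 — holds.
C3: 7 / 7 = 1, so 7 divides 7 — holds.
C4: 4f + 5j = 4(4) + 5(7) = 51 — holds.
C5: m = 6 ≠ 4, but k = 15 = 15 (second disjunct) — holds.
C6: n + j = 4 + 7 = 11; 11 > 8 — holds.
C7: h = 16 > 15, so we need j ≤ 10; j = 7 ≤ 10 — holds.
C8: m + f = 10; 10 mod 6 = 4 — holds.
C9: f=4, m=6, j=7; 1 of them equals 7 — holds.
C10: d = 7 > 5, so we need n ≤ 2; but n = 4 > 2 — fails.

Constraint 10 is violated.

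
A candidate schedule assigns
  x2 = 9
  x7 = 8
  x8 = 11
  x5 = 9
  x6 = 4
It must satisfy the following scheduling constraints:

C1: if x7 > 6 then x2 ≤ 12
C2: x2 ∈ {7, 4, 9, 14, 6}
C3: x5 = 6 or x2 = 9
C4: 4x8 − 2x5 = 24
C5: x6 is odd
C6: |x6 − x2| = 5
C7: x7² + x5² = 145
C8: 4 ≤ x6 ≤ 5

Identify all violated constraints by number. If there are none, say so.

C1: x7 = 8 > 6, so we need x2 ≤ 12; x2 = 9 ≤ 12 — holds.
C2: x2 = 9 is in {7, 4, 9, 14, 6} — holds.
C3: x5 = 9 ≠ 6, but x2 = 9 = 9 (second disjunct) — holds.
C4: 4x8 − 2x5 = 4(11) − 2(9) = 26, not 24 — fails.
C5: x6 = 4 is even — fails.
C6: |4 − 9| = 5 — holds.
C7: x7² + x5² = 8² + 9² = 64 + 81 = 145 — holds.
C8: x6 = 4 lies in [4, 5] — holds.

The assignment fails constraints 4, 5.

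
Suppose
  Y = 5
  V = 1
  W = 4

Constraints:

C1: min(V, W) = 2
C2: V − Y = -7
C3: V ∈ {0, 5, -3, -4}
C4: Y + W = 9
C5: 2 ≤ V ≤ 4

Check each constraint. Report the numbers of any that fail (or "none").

C1: min(1, 4) = 1, not 2  no
C2: V − Y = 1 − 5 = -4, not -7  no
C3: V = 1 is not in {0, 5, -3, -4}  no
C4: Y + W = 5 + 4 = 9  yes
C5: V = 1 is outside [2, 4]  no

Constraints 1, 2, 3, and 5 do not hold.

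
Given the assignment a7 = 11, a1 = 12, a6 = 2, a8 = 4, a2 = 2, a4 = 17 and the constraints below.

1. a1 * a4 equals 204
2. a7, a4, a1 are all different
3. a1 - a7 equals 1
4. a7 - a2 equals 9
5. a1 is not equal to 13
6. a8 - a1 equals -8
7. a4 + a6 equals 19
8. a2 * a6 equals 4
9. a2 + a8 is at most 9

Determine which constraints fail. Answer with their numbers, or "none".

1. a1 * a4 = 12 * 17 = 204  ✓
2. values 11, 17, 12 are pairwise distinct  ✓
3. a1 - a7 = 12 - 11 = 1  ✓
4. a7 - a2 = 11 - 2 = 9  ✓
5. a1 = 12, and 12 ≠ 13  ✓
6. a8 - a1 = 4 - 12 = -8  ✓
7. a4 + a6 = 17 + 2 = 19  ✓
8. a2 * a6 = 2 * 2 = 4  ✓
9. a2 + a8 = 2 + 4 = 6; 6 ≤ 9  ✓

All constraints are satisfied.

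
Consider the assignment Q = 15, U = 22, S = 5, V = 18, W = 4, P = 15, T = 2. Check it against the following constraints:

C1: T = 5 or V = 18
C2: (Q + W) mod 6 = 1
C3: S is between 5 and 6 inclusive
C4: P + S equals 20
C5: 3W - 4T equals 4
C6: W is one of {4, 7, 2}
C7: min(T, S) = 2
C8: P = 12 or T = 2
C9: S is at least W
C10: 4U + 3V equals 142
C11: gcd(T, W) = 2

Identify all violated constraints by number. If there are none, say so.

C1: T = 2 ≠ 5, but V = 18 = 18 (second disjunct)  yes
C2: Q + W = 19; 19 mod 6 = 1  yes
C3: S = 5 lies in [5, 6]  yes
C4: P + S = 15 + 5 = 20  yes
C5: 3W - 4T = 3(4) - 4(2) = 4  yes
C6: W = 4 is in {4, 7, 2}  yes
C7: min(2, 5) = 2  yes
C8: P = 15 ≠ 12, but T = 2 = 2 (second disjunct)  yes
C9: S = 5, W = 4; 5 ≥ 4  yes
C10: 4U + 3V = 4(22) + 3(18) = 142  yes
C11: gcd(2, 4) = 2  yes

All constraints are satisfied.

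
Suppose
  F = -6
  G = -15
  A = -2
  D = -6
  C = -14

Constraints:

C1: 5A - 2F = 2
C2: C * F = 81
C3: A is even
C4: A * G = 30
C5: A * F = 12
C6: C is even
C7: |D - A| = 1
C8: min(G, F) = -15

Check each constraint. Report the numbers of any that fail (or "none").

The assignment fails constraints 2 and 7.

C1: 5A - 2F = 5(-2) - 2(-6) = 2  ✓
C2: C * F = -14 * (-6) = 84, not 81  ✗
C3: A = -2 is even  ✓
C4: A * G = -2 * (-15) = 30  ✓
C5: A * F = -2 * (-6) = 12  ✓
C6: C = -14 is even  ✓
C7: |-6 - (-2)| = 4, not 1  ✗
C8: min(-15, -6) = -15  ✓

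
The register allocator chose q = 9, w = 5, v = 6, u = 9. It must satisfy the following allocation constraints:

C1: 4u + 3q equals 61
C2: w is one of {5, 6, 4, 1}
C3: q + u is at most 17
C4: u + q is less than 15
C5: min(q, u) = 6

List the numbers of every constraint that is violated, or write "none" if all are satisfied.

C1: 4u + 3q = 4(9) + 3(9) = 63, not 61  no
C2: w = 5 is in {5, 6, 4, 1}  yes
C3: q + u = 9 + 9 = 18; 18 > 17, bound 17 not met  no
C4: u + q = 9 + 9 = 18; 18 ≥ 15, bound 15 not met  no
C5: min(9, 9) = 9, not 6  no

The assignment fails constraints 1, 3, 4, and 5.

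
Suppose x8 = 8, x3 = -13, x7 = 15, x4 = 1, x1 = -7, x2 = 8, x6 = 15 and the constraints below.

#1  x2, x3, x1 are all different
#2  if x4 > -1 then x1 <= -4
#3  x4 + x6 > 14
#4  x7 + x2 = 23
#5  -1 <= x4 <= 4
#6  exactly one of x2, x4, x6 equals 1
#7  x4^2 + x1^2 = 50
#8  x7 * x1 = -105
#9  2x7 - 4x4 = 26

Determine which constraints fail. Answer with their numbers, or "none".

#1 values 8, -13, -7 are pairwise distinct  OK
#2 x4 = 1 > -1, so we need x1 ≤ -4; x1 = -7 ≤ -4  OK
#3 x4 + x6 = 1 + 15 = 16; 16 > 14  OK
#4 x7 + x2 = 15 + 8 = 23  OK
#5 x4 = 1 lies in [-1, 4]  OK
#6 x2=8, x4=1, x6=15; 1 of them equals 1  OK
#7 x4^2 + x1^2 = 1^2 + (-7)^2 = 1 + 49 = 50  OK
#8 x7 * x1 = 15 * (-7) = -105  OK
#9 2x7 - 4x4 = 2(15) - 4(1) = 26  OK

None — every constraint holds.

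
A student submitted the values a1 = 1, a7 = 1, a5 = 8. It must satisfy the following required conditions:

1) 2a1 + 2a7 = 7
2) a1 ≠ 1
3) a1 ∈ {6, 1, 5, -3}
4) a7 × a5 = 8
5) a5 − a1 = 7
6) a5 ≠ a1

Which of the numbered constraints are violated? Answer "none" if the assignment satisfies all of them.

No — constraints 1, 2 are not satisfied.

1) 2a1 + 2a7 = 2(1) + 2(1) = 4, not 7  FAIL
2) a1 = 1, but 1 is required to differ  FAIL
3) a1 = 1 is in {6, 1, 5, -3}  OK
4) a7 × a5 = 1 × 8 = 8  OK
5) a5 − a1 = 8 − 1 = 7  OK
6) a5 = 8, a1 = 1; distinct  OK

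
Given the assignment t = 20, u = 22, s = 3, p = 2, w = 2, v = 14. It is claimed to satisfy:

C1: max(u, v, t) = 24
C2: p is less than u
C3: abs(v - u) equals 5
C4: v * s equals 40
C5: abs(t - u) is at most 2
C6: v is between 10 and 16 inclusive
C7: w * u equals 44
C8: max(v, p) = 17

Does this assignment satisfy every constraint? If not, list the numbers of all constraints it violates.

C1: max(22, 14, 20) = 22, not 24  ✗
C2: p = 2, u = 22; 2 < 22  ✓
C3: abs(14 - 22) = 8, not 5  ✗
C4: v * s = 14 * 3 = 42, not 40  ✗
C5: abs(20 - 22) = 2; 2 ≤ 2  ✓
C6: v = 14 lies in [10, 16]  ✓
C7: w * u = 2 * 22 = 44  ✓
C8: max(14, 2) = 14, not 17  ✗

Constraints 1, 3, 4, and 8 do not hold.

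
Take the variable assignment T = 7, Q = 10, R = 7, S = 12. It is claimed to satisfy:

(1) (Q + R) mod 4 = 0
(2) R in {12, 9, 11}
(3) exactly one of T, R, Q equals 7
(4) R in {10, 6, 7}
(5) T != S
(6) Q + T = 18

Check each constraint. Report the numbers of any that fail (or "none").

Constraints 1, 2, 3, and 6 do not hold.

(1) Q + R = 17; 17 mod 4 = 1, not 0 — violated.
(2) R = 7 is not in {12, 9, 11} — violated.
(3) T=7, R=7, Q=10; 2 of them equal 7, not exactly one — violated.
(4) R = 7 is in {10, 6, 7} — OK.
(5) T = 7, S = 12; distinct — OK.
(6) Q + T = 10 + 7 = 17, not 18 — violated.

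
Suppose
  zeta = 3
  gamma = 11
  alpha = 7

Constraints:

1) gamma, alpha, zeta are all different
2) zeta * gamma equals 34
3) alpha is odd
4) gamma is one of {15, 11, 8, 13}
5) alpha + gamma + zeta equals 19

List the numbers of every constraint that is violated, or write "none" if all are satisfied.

1) values 11, 7, 3 are pairwise distinct — holds.
2) zeta * gamma = 3 * 11 = 33, not 34 — fails.
3) alpha = 7 is odd — holds.
4) gamma = 11 is in {15, 11, 8, 13} — holds.
5) alpha + gamma + zeta = 7 + 11 + 3 = 21, not 19 — fails.

Constraints 2 and 5 are violated.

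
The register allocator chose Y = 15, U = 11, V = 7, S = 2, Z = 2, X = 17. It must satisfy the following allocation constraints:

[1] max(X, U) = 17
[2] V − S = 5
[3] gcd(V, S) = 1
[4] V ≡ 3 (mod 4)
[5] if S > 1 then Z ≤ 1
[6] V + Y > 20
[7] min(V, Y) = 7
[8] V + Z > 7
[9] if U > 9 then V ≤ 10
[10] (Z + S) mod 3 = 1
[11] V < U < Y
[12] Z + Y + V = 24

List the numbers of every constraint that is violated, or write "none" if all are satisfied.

[1] max(17, 11) = 17 — holds.
[2] V − S = 7 − 2 = 5 — holds.
[3] gcd(7, 2) = 1 — holds.
[4] 7 mod 4 = 3 — holds.
[5] S = 2 > 1, so we need Z ≤ 1; but Z = 2 > 1 — does not hold.
[6] V + Y = 7 + 15 = 22; 22 > 20 — holds.
[7] min(7, 15) = 7 — holds.
[8] V + Z = 7 + 2 = 9; 9 > 7 — holds.
[9] U = 11 > 9, so we need V ≤ 10; V = 7 ≤ 10 — holds.
[10] Z + S = 4; 4 mod 3 = 1 — holds.
[11] values 7 < 11 < 15 — holds.
[12] Z + Y + V = 2 + 15 + 7 = 24 — holds.

No — constraint 5 is not satisfied.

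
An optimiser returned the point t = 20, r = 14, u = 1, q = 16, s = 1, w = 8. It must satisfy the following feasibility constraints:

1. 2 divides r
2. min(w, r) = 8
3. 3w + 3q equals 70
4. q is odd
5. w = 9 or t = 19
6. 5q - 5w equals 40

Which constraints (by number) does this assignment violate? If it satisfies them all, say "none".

Constraints 3, 4, and 5 are violated.

1. 14 / 2 = 7, so 2 divides 14  holds
2. min(8, 14) = 8  holds
3. 3w + 3q = 3(8) + 3(16) = 72, not 70  fails
4. q = 16 is even  fails
5. w = 8 ≠ 9 and t = 20 ≠ 19; both disjuncts false  fails
6. 5q - 5w = 5(16) - 5(8) = 40  holds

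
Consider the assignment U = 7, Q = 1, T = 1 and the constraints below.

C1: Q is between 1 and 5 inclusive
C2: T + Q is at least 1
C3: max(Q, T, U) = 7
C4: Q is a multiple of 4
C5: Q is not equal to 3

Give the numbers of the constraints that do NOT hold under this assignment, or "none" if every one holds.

C1: Q = 1 lies in [1, 5] — satisfied.
C2: T + Q = 1 + 1 = 2; 2 ≥ 1 — satisfied.
C3: max(1, 1, 7) = 7 — satisfied.
C4: 1 = 4*0 + 1, so 4 does not divide 1 — violated.
C5: Q = 1, and 1 ≠ 3 — satisfied.

The assignment fails constraint 4.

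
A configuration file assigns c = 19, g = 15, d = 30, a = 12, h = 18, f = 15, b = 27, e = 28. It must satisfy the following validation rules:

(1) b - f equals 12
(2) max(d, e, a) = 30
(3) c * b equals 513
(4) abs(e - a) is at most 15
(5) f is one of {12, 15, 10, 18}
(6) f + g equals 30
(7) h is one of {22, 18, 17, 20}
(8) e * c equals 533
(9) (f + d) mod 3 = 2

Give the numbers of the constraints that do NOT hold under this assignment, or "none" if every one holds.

(1) b - f = 27 - 15 = 12  OK
(2) max(30, 28, 12) = 30  OK
(3) c * b = 19 * 27 = 513  OK
(4) abs(28 - 12) = 16; 16 > 15, exceeds bound 15  FAIL
(5) f = 15 is in {12, 15, 10, 18}  OK
(6) f + g = 15 + 15 = 30  OK
(7) h = 18 is in {22, 18, 17, 20}  OK
(8) e * c = 28 * 19 = 532, not 533  FAIL
(9) f + d = 45; 45 mod 3 = 0, not 2  FAIL

The assignment fails constraints 4, 8, and 9.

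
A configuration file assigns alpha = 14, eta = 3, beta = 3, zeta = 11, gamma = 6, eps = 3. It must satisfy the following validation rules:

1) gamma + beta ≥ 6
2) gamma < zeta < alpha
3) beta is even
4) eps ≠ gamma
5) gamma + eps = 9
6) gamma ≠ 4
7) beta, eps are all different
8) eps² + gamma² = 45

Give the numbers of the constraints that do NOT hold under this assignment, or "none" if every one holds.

1) gamma + beta = 6 + 3 = 9; 9 ≥ 6 — holds.
2) values 6 < 11 < 14 — holds.
3) beta = 3 is odd — fails.
4) eps = 3, gamma = 6; distinct — holds.
5) gamma + eps = 6 + 3 = 9 — holds.
6) gamma = 6, and 6 ≠ 4 — holds.
7) beta = eps = 3, not all different — fails.
8) eps² + gamma² = 3² + 6² = 9 + 36 = 45 — holds.

The assignment fails constraints 3 and 7.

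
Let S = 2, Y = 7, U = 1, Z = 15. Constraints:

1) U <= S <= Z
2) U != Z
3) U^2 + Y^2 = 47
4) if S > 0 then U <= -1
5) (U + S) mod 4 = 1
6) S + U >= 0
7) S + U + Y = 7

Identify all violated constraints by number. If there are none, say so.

Constraints 3, 4, 5, and 7 are violated.

1) values 1 <= 2 <= 15  ✔
2) U = 1, Z = 15; distinct  ✔
3) U^2 + Y^2 = 1^2 + 7^2 = 1 + 49 = 50, not 47  ✘
4) S = 2 > 0, so we need U ≤ -1; but U = 1 > -1  ✘
5) U + S = 3; 3 mod 4 = 3, not 1  ✘
6) S + U = 2 + 1 = 3; 3 ≥ 0  ✔
7) S + U + Y = 2 + 1 + 7 = 10, not 7  ✘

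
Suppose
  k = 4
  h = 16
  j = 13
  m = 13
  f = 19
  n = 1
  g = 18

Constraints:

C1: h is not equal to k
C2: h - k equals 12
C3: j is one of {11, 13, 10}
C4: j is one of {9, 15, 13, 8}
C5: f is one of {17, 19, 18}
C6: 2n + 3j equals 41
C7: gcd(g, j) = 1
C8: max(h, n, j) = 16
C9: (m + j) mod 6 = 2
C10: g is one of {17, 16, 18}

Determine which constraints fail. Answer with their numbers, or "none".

C1: h = 16, k = 4; distinct — satisfied.
C2: h - k = 16 - 4 = 12 — satisfied.
C3: j = 13 is in {11, 13, 10} — satisfied.
C4: j = 13 is in {9, 15, 13, 8} — satisfied.
C5: f = 19 is in {17, 19, 18} — satisfied.
C6: 2n + 3j = 2(1) + 3(13) = 41 — satisfied.
C7: gcd(18, 13) = 1 — satisfied.
C8: max(16, 1, 13) = 16 — satisfied.
C9: m + j = 26; 26 mod 6 = 2 — satisfied.
C10: g = 18 is in {17, 16, 18} — satisfied.

No violations.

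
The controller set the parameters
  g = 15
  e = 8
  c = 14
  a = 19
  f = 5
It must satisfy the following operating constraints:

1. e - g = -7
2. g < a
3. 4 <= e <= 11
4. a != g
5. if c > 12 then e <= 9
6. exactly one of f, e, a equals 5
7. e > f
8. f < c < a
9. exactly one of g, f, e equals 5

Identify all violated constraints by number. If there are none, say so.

All constraints are satisfied.

1. e - g = 8 - 15 = -7 — holds.
2. g = 15, a = 19; 15 < 19 — holds.
3. e = 8 lies in [4, 11] — holds.
4. a = 19, g = 15; distinct — holds.
5. c = 14 > 12, so we need e ≤ 9; e = 8 ≤ 9 — holds.
6. f=5, e=8, a=19; 1 of them equals 5 — holds.
7. e = 8, f = 5; 8 > 5 — holds.
8. values 5 < 14 < 19 — holds.
9. g=15, f=5, e=8; 1 of them equals 5 — holds.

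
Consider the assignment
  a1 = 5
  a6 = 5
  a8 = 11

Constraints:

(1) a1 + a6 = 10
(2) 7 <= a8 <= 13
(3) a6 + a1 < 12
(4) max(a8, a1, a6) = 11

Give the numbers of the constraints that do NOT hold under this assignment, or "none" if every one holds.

No violations.

(1) a1 + a6 = 5 + 5 = 10  OK
(2) a8 = 11 lies in [7, 13]  OK
(3) a6 + a1 = 5 + 5 = 10; 10 < 12  OK
(4) max(11, 5, 5) = 11  OK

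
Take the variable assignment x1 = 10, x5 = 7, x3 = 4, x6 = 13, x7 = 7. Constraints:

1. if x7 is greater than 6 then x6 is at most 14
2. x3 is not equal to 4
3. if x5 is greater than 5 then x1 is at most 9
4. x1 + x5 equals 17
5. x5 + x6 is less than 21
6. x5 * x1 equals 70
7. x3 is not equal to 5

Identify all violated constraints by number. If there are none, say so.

Constraints 2 and 3 are violated.

1. x7 = 7 > 6, so we need x6 ≤ 14; x6 = 13 ≤ 14  ✓
2. x3 = 4, but 4 is required to differ  ✗
3. x5 = 7 > 5, so we need x1 ≤ 9; but x1 = 10 > 9  ✗
4. x1 + x5 = 10 + 7 = 17  ✓
5. x5 + x6 = 7 + 13 = 20; 20 < 21  ✓
6. x5 * x1 = 7 * 10 = 70  ✓
7. x3 = 4, and 4 ≠ 5  ✓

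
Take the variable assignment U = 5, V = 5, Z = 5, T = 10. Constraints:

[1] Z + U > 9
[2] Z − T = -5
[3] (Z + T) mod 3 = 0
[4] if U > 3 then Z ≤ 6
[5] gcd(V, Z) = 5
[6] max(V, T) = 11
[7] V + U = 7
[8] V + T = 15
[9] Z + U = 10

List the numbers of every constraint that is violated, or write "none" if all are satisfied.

[1] Z + U = 5 + 5 = 10; 10 > 9 — holds.
[2] Z − T = 5 − 10 = -5 — holds.
[3] Z + T = 15; 15 mod 3 = 0 — holds.
[4] U = 5 > 3, so we need Z ≤ 6; Z = 5 ≤ 6 — holds.
[5] gcd(5, 5) = 5 — holds.
[6] max(5, 10) = 10, not 11 — does not hold.
[7] V + U = 5 + 5 = 10, not 7 — does not hold.
[8] V + T = 5 + 10 = 15 — holds.
[9] Z + U = 5 + 5 = 10 — holds.

No — constraints 6 and 7 are not satisfied.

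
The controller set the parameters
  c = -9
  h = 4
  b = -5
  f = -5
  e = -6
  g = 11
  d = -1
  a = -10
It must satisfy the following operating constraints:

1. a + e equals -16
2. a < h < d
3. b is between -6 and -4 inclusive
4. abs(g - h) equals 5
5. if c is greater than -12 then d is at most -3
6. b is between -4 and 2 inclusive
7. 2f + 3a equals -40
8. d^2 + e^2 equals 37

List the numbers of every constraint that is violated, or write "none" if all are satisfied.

1. a + e = -10 + (-6) = -16  OK
2. values -10, 4, -1; h = 4 is not < d = -1  FAIL
3. b = -5 lies in [-6, -4]  OK
4. abs(11 - 4) = 7, not 5  FAIL
5. c = -9 > -12, so we need d ≤ -3; but d = -1 > -3  FAIL
6. b = -5 is outside [-4, 2]  FAIL
7. 2f + 3a = 2(-5) + 3(-10) = -40  OK
8. d^2 + e^2 = (-1)^2 + (-6)^2 = 1 + 36 = 37  OK

No — constraints 2, 4, 5, and 6 are not satisfied.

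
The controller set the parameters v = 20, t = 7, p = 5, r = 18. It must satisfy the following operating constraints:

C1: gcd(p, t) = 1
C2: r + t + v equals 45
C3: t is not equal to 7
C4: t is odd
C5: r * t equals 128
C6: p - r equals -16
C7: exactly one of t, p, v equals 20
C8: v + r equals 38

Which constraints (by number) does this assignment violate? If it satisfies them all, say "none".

C1: gcd(5, 7) = 1  ✔
C2: r + t + v = 18 + 7 + 20 = 45  ✔
C3: t = 7, but 7 is required to differ  ✘
C4: t = 7 is odd  ✔
C5: r * t = 18 * 7 = 126, not 128  ✘
C6: p - r = 5 - 18 = -13, not -16  ✘
C7: t=7, p=5, v=20; 1 of them equals 20  ✔
C8: v + r = 20 + 18 = 38  ✔

No — constraints 3, 5, 6 are not satisfied.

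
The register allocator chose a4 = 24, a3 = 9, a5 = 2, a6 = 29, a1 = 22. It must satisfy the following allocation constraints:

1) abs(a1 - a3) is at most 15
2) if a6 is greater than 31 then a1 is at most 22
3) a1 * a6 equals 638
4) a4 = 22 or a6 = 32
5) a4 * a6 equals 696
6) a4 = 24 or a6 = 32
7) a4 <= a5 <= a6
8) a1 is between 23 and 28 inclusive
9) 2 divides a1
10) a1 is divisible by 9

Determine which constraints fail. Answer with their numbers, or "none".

1) abs(22 - 9) = 13; 13 ≤ 15 — OK.
2) a6 = 29, not > 31; antecedent false, conditional vacuously true — OK.
3) a1 * a6 = 22 * 29 = 638 — OK.
4) a4 = 24 ≠ 22 and a6 = 29 ≠ 32; both disjuncts false — violated.
5) a4 * a6 = 24 * 29 = 696 — OK.
6) a4 = 24 = 24 (first disjunct) — OK.
7) values 24, 2, 29; a4 = 24 is not <= a5 = 2 — violated.
8) a1 = 22 is outside [23, 28] — violated.
9) 22 / 2 = 11, so 2 divides 22 — OK.
10) 22 = 9*2 + 4, so 9 does not divide 22 — violated.

No — constraints 4, 7, 8, 10 are not satisfied.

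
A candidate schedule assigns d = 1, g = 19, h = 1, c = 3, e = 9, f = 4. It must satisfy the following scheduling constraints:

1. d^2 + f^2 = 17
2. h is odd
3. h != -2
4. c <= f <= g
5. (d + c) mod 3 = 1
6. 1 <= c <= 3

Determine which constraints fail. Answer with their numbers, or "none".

All constraints are satisfied.

1. d^2 + f^2 = 1^2 + 4^2 = 1 + 16 = 17  ✔
2. h = 1 is odd  ✔
3. h = 1, and 1 ≠ -2  ✔
4. values 3 <= 4 <= 19  ✔
5. d + c = 4; 4 mod 3 = 1  ✔
6. c = 3 lies in [1, 3]  ✔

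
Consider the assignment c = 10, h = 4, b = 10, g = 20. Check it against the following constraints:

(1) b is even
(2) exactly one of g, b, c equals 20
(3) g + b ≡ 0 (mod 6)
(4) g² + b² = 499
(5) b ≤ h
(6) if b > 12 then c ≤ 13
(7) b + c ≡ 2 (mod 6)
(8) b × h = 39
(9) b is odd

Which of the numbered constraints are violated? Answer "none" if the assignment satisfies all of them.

(1) b = 10 is even — holds.
(2) g=20, b=10, c=10; 1 of them equals 20 — holds.
(3) g + b = 30; 30 mod 6 = 0 — holds.
(4) g² + b² = 20² + 10² = 400 + 100 = 500, not 499 — does not hold.
(5) b = 10, h = 4; 10 > 4 (want ≤) — does not hold.
(6) b = 10, not > 12; antecedent false, conditional vacuously true — holds.
(7) b + c = 20; 20 mod 6 = 2 — holds.
(8) b × h = 10 × 4 = 40, not 39 — does not hold.
(9) b = 10 is even — does not hold.

Violated: 4, 5, 8, and 9.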